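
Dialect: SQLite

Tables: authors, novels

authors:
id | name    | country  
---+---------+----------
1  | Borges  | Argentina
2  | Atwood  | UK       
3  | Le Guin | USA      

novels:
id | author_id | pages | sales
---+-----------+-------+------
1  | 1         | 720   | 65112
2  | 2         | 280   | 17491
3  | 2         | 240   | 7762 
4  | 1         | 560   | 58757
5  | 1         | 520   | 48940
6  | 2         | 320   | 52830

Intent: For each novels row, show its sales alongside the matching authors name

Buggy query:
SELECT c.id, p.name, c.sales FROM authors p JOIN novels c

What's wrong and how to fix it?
Bug: JOIN with no ON clause produces a cartesian product; every novels row pairs with every authors row

Fix: Specify the join condition linking the foreign key to the parent id

Corrected query:
SELECT c.id, p.name, c.sales FROM authors p JOIN novels c ON c.author_id = p.id

Result:
id | name   | sales
---+--------+------
1  | Borges | 65112
2  | Atwood | 17491
3  | Atwood | 7762 
4  | Borges | 58757
5  | Borges | 48940
6  | Atwood | 52830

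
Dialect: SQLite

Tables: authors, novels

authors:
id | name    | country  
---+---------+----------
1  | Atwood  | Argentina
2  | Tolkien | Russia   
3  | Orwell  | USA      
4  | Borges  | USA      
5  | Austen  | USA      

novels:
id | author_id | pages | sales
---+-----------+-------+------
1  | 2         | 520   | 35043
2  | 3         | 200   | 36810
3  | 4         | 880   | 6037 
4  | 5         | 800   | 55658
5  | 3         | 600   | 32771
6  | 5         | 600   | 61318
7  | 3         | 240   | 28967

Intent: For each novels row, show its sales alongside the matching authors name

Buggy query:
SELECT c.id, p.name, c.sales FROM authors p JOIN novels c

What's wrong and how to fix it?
Bug: JOIN with no ON clause produces a cartesian product; every novels row pairs with every authors row

Fix: Specify the join condition linking the foreign key to the parent id

Corrected query:
SELECT c.id, p.name, c.sales FROM authors p JOIN novels c ON c.author_id = p.id

Result:
id | name    | sales
---+---------+------
1  | Tolkien | 35043
2  | Orwell  | 36810
3  | Borges  | 6037 
4  | Austen  | 55658
5  | Orwell  | 32771
6  | Austen  | 61318
7  | Orwell  | 28967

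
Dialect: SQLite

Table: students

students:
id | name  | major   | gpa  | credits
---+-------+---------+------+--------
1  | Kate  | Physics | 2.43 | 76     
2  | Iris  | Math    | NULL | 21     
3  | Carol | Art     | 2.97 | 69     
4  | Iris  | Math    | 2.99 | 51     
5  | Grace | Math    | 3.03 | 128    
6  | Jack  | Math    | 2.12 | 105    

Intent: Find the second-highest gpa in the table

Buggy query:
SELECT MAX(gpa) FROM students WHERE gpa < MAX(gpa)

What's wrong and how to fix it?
Bug: The inner MAX is an aggregate inside WHERE, which is not allowed

Fix: Put the inner MAX in a scalar subquery

Corrected query:
SELECT MAX(gpa) FROM students WHERE gpa < (SELECT MAX(gpa) FROM students)

Result:
MAX(gpa)
--------
2.99    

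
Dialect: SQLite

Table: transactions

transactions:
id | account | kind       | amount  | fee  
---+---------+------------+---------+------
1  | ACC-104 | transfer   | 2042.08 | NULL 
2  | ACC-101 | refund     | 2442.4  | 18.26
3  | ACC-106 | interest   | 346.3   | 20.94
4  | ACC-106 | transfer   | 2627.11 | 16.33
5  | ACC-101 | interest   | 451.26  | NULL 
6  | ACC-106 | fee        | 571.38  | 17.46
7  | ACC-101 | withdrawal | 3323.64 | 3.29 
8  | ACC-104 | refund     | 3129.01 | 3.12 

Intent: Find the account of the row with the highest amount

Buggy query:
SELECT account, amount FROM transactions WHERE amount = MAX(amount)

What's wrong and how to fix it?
Bug: WHERE is evaluated per row; an aggregate over the whole table isn't defined there

Fix: Wrap MAX in a scalar subquery so WHERE compares against a single value

Corrected query:
SELECT account, amount FROM transactions WHERE amount = (SELECT MAX(amount) FROM transactions)

Result:
account | amount 
--------+--------
ACC-101 | 3323.64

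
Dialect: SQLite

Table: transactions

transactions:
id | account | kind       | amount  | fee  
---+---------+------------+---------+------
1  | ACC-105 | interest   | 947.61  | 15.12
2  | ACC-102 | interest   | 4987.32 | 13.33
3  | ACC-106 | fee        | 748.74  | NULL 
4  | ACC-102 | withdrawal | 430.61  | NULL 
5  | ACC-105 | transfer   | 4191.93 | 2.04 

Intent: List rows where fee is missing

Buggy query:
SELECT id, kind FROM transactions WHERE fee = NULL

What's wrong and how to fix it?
Bug: Comparing to NULL with '=' never matches; NULL = NULL is unknown, not true

Fix: Replace '= NULL' with 'IS NULL'

Corrected query:
SELECT id, kind FROM transactions WHERE fee IS NULL

Result:
id | kind      
---+-----------
3  | fee       
4  | withdrawal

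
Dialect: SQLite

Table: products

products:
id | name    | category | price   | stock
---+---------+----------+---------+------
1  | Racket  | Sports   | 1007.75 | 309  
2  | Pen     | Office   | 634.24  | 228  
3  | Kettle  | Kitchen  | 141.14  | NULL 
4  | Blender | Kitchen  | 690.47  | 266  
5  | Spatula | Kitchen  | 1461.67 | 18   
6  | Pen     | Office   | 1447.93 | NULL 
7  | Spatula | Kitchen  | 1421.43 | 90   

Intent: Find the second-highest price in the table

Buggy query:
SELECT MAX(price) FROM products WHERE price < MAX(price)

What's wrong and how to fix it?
Bug: The inner MAX is an aggregate inside WHERE, which is not allowed

Fix: Compute the overall MAX in a subquery, then take MAX of rows below it

Corrected query:
SELECT MAX(price) FROM products WHERE price < (SELECT MAX(price) FROM products)

Result:
MAX(price)
----------
1447.93   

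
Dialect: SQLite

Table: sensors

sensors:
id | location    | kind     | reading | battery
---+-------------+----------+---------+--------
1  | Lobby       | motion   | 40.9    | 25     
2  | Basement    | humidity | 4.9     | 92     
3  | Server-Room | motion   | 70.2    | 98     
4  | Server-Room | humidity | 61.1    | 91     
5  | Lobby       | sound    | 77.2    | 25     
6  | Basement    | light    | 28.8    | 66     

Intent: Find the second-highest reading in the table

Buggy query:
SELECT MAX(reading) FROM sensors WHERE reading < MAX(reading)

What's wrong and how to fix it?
Bug: MAX(reading) on the right of the comparison is an aggregate-in-WHERE error

Fix: Compute the overall MAX in a subquery, then take MAX of rows below it

Corrected query:
SELECT MAX(reading) FROM sensors WHERE reading < (SELECT MAX(reading) FROM sensors)

Result:
MAX(reading)
------------
70.2        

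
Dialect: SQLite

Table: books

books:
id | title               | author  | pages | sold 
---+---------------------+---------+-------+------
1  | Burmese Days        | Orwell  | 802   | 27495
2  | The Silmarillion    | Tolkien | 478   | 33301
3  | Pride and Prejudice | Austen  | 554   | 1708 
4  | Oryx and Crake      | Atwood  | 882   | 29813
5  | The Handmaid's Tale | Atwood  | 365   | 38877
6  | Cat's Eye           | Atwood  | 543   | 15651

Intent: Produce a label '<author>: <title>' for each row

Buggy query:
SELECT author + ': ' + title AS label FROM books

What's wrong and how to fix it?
Bug: '+' is numeric addition; on text columns SQLite converts them to 0 instead of concatenating

Fix: Use the || operator for string concatenation

Corrected query:
SELECT author || ': ' || title AS label FROM books

Result:
label                      
---------------------------
Orwell: Burmese Days       
Tolkien: The Silmarillion  
Austen: Pride and Prejudice
Atwood: Oryx and Crake     
Atwood: The Handmaid's Tale
Atwood: Cat's Eye          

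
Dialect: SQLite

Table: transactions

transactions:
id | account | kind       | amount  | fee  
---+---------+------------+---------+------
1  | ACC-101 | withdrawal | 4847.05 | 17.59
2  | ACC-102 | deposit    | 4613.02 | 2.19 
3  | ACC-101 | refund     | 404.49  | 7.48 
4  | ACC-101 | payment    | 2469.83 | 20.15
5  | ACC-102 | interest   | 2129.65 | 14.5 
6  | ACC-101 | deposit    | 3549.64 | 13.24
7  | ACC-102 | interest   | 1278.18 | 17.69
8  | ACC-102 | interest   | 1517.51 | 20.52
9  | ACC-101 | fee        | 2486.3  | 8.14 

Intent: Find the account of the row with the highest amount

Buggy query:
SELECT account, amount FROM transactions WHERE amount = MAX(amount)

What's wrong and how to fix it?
Bug: WHERE is evaluated per row; an aggregate over the whole table isn't defined there

Fix: Use a subquery: WHERE amount = (SELECT MAX(amount) FROM transactions)

Corrected query:
SELECT account, amount FROM transactions WHERE amount = (SELECT MAX(amount) FROM transactions)

Result:
account | amount 
--------+--------
ACC-101 | 4847.05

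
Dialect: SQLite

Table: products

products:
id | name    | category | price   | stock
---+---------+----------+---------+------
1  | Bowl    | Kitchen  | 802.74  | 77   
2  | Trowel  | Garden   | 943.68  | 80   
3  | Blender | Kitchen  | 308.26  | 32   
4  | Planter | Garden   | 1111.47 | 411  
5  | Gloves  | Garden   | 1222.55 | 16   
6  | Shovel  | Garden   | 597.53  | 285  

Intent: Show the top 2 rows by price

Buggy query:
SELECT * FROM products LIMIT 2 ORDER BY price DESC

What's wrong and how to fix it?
Bug: ORDER BY cannot follow LIMIT; LIMIT is the final clause

Fix: Swap the clauses: ORDER BY first, then LIMIT

Corrected query:
SELECT * FROM products ORDER BY price DESC LIMIT 2

Result:
id | name    | category | price   | stock
---+---------+----------+---------+------
5  | Gloves  | Garden   | 1222.55 | 16   
4  | Planter | Garden   | 1111.47 | 411  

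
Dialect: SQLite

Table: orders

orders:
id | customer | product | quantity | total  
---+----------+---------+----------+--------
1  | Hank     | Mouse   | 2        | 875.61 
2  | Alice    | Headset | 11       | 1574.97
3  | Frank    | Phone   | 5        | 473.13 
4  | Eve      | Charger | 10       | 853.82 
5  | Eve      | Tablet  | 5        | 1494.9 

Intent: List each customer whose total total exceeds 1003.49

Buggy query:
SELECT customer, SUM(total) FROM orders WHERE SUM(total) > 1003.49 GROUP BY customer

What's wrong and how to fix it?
Bug: SUM(total) is an aggregate, but WHERE filters rows before aggregation

Fix: Move the aggregate condition to a HAVING clause

Corrected query:
SELECT customer, SUM(total) FROM orders GROUP BY customer HAVING SUM(total) > 1003.49

Result:
customer | SUM(total)
---------+-----------
Alice    | 1574.97   
Eve      | 2348.72   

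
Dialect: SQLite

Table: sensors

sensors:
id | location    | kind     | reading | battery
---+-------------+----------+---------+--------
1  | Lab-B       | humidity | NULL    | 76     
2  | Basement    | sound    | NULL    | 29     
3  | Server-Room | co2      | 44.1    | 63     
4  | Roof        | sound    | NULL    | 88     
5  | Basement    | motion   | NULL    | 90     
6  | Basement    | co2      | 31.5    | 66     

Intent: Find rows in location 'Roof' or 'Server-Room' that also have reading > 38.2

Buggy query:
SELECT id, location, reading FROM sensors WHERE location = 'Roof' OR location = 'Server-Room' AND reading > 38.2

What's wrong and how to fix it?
Bug: Without parentheses, AND is evaluated before OR, so the reading filter only applies to the 'Server-Room' branch

Fix: Add parentheses around the OR so the AND applies to both alternatives

Corrected query:
SELECT id, location, reading FROM sensors WHERE (location = 'Roof' OR location = 'Server-Room') AND reading > 38.2

Result:
id | location    | reading
---+-------------+--------
3  | Server-Room | 44.1   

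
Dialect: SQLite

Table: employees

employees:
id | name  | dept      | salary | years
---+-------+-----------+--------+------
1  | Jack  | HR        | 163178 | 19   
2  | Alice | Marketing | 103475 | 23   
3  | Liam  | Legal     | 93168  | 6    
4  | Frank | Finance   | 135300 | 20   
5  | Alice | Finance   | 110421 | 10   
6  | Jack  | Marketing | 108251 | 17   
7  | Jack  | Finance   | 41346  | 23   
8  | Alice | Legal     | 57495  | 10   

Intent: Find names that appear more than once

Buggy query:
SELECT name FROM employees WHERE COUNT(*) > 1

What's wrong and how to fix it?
Bug: WHERE can't reference COUNT(*); aggregates are computed after WHERE

Fix: GROUP BY name, then filter groups with HAVING COUNT(*) > 1

Corrected query:
SELECT name FROM employees GROUP BY name HAVING COUNT(*) > 1

Result:
name 
-----
Alice
Jack 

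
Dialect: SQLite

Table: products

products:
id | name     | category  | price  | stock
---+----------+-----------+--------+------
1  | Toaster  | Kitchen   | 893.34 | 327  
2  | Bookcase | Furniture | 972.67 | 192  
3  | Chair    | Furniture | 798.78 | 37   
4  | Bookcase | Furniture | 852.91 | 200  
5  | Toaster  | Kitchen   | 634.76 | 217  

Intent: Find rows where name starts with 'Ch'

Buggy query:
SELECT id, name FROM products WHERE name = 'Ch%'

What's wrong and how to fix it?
Bug: Wildcards only work with LIKE; '=' treats '%' as a literal character

Fix: Use LIKE for wildcard pattern matching

Corrected query:
SELECT id, name FROM products WHERE name LIKE 'Ch%'

Result:
id | name 
---+------
3  | Chair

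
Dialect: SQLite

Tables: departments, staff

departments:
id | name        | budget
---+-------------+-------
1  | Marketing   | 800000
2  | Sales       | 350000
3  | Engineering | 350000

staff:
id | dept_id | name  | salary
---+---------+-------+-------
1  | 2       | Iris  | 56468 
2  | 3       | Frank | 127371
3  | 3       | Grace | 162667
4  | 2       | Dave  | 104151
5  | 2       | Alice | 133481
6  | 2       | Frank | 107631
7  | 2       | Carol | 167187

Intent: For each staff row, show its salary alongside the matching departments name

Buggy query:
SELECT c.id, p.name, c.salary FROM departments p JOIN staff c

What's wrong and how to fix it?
Bug: JOIN with no ON clause produces a cartesian product; every staff row pairs with every departments row

Fix: Add ON c.dept_id = p.id to the JOIN

Corrected query:
SELECT c.id, p.name, c.salary FROM departments p JOIN staff c ON c.dept_id = p.id

Result:
id | name        | salary
---+-------------+-------
1  | Sales       | 56468 
2  | Engineering | 127371
3  | Engineering | 162667
4  | Sales       | 104151
5  | Sales       | 133481
6  | Sales       | 107631
7  | Sales       | 167187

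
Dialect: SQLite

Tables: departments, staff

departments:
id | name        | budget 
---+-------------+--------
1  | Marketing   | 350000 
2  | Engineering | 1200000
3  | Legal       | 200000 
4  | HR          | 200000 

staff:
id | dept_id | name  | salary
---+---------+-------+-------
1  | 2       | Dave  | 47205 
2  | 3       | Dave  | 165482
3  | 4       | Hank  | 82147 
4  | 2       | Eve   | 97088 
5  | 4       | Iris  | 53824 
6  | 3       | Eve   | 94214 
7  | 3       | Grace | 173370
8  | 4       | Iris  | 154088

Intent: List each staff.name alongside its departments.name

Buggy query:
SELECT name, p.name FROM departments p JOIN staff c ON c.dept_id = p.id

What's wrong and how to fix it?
Bug: 'name' exists in both joined tables, so the database can't tell which one is meant

Fix: Qualify the column with its table alias (c.name)

Corrected query:
SELECT c.name, p.name FROM departments p JOIN staff c ON c.dept_id = p.id

Result:
name  | name       
------+------------
Dave  | Engineering
Dave  | Legal      
Hank  | HR         
Eve   | Engineering
Iris  | HR         
Eve   | Legal      
Grace | Legal      
Iris  | HR         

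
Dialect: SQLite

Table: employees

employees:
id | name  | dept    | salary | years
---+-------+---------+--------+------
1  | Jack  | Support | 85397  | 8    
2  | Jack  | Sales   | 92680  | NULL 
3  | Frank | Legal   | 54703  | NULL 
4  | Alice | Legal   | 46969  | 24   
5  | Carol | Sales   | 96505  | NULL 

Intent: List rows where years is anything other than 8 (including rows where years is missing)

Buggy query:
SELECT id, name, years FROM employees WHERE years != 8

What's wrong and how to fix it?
Bug: Inequality against NULL is unknown, not true; rows with NULL are dropped

Fix: Add an explicit OR years IS NULL to include the missing-value rows

Corrected query:
SELECT id, name, years FROM employees WHERE years != 8 OR years IS NULL

Result:
id | name  | years
---+-------+------
2  | Jack  | NULL 
3  | Frank | NULL 
4  | Alice | 24   
5  | Carol | NULL 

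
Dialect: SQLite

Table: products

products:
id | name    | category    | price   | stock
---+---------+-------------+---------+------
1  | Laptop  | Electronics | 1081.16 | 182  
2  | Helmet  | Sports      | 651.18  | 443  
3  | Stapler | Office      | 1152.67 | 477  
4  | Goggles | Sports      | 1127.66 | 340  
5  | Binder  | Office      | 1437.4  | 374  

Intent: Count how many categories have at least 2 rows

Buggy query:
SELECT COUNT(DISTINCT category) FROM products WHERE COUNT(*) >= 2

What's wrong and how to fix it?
Bug: WHERE filters individual rows, not groups, so a group-level COUNT is invalid there

Fix: Group first with HAVING COUNT(*) >= 2, then COUNT the resulting groups

Corrected query:
SELECT COUNT(*) FROM (SELECT category FROM products GROUP BY category HAVING COUNT(*) >= 2)

Result:
COUNT(*)
--------
2       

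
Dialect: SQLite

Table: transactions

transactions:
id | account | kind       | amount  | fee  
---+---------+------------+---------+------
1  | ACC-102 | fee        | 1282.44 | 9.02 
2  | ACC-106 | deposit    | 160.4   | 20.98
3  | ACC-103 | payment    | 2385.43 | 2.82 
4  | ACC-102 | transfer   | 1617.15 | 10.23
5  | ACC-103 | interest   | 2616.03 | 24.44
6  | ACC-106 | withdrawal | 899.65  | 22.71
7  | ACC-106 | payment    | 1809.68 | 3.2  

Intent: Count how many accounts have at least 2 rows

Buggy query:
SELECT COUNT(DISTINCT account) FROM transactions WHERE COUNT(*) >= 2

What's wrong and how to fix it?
Bug: COUNT(*) cannot appear in WHERE; the per-group count doesn't exist yet

Fix: Group first with HAVING COUNT(*) >= 2, then COUNT the resulting groups

Corrected query:
SELECT COUNT(*) FROM (SELECT account FROM transactions GROUP BY account HAVING COUNT(*) >= 2)

Result:
COUNT(*)
--------
3       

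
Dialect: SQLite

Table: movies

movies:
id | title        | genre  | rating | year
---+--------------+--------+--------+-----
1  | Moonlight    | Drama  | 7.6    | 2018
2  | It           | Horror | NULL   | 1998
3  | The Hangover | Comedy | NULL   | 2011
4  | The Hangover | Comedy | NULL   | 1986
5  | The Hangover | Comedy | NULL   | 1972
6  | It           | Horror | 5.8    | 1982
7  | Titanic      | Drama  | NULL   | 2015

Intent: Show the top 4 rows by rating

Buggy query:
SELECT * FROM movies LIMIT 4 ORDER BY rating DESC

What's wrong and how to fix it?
Bug: LIMIT must come after ORDER BY

Fix: Sort with ORDER BY, then apply LIMIT

Corrected query:
SELECT * FROM movies ORDER BY rating DESC LIMIT 4

Result:
id | title        | genre  | rating | year
---+--------------+--------+--------+-----
1  | Moonlight    | Drama  | 7.6    | 2018
6  | It           | Horror | 5.8    | 1982
2  | It           | Horror | NULL   | 1998
3  | The Hangover | Comedy | NULL   | 2011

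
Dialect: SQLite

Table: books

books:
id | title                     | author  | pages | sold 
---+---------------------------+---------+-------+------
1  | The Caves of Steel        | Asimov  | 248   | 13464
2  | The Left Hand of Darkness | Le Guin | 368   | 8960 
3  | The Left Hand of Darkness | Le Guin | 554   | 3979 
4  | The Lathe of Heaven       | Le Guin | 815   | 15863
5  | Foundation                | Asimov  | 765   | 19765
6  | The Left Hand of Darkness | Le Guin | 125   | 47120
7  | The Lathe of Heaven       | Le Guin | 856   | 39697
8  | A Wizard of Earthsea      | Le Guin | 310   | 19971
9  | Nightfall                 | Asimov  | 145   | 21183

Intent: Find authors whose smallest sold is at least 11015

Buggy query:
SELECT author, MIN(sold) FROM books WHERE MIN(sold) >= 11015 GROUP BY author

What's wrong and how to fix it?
Bug: MIN() in WHERE is a misuse of aggregate

Fix: Replace WHERE with HAVING after the GROUP BY

Corrected query:
SELECT author, MIN(sold) FROM books GROUP BY author HAVING MIN(sold) >= 11015

Result:
author | MIN(sold)
-------+----------
Asimov | 13464    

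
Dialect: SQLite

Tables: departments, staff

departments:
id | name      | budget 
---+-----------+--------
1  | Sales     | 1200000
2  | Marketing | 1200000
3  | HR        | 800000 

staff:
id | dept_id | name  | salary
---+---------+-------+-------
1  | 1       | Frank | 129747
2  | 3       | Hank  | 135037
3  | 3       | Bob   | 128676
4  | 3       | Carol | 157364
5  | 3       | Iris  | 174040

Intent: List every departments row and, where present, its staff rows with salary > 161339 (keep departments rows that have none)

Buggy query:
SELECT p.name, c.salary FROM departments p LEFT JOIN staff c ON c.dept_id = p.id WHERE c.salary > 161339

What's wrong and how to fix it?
Bug: A WHERE condition on the right-hand table after LEFT JOIN drops unmatched parents

Fix: Put 'c.salary > 161339' in the JOIN's ON clause instead of WHERE

Corrected query:
SELECT p.name, c.salary FROM departments p LEFT JOIN staff c ON c.dept_id = p.id AND c.salary > 161339

Result:
name      | salary
----------+-------
Sales     | NULL  
Marketing | NULL  
HR        | 174040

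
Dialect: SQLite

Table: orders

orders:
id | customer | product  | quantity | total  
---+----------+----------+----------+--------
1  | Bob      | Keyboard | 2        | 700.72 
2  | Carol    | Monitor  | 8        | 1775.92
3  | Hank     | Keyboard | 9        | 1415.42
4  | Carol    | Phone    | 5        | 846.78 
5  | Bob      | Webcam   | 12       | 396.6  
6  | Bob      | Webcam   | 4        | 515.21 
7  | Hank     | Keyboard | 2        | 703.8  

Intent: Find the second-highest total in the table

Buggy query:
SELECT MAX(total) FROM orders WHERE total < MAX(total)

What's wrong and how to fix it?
Bug: The inner MAX is an aggregate inside WHERE, which is not allowed

Fix: Put the inner MAX in a scalar subquery

Corrected query:
SELECT MAX(total) FROM orders WHERE total < (SELECT MAX(total) FROM orders)

Result:
MAX(total)
----------
1415.42   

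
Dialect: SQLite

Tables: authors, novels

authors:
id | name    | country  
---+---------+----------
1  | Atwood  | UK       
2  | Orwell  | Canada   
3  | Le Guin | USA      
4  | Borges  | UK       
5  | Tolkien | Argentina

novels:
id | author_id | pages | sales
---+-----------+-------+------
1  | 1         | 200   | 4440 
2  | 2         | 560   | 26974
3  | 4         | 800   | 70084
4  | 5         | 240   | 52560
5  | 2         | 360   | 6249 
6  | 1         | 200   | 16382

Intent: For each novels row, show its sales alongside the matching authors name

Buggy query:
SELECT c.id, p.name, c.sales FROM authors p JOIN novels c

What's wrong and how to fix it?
Bug: Missing join condition: each novels row is matched to all authors rows instead of just its own

Fix: Add ON c.author_id = p.id to the JOIN

Corrected query:
SELECT c.id, p.name, c.sales FROM authors p JOIN novels c ON c.author_id = p.id

Result:
id | name    | sales
---+---------+------
1  | Atwood  | 4440 
2  | Orwell  | 26974
3  | Borges  | 70084
4  | Tolkien | 52560
5  | Orwell  | 6249 
6  | Atwood  | 16382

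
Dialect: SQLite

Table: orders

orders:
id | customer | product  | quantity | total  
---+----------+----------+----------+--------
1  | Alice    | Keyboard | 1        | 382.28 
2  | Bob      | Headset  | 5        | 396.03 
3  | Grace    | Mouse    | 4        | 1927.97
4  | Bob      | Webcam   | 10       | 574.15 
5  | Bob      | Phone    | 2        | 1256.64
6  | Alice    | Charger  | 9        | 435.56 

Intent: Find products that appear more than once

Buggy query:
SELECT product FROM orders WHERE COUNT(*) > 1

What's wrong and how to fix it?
Bug: COUNT(*) is an aggregate and cannot be used in WHERE

Fix: GROUP BY product, then filter groups with HAVING COUNT(*) > 1

Corrected query:
SELECT product FROM orders GROUP BY product HAVING COUNT(*) > 1

Result:
(no rows)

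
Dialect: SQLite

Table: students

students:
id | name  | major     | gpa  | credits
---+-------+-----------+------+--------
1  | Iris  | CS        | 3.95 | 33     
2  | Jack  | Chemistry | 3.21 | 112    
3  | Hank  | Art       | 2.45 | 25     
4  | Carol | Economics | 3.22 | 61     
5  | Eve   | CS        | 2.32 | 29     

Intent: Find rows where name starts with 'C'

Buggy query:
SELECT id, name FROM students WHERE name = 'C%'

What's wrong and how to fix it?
Bug: Wildcards only work with LIKE; '=' treats '%' as a literal character

Fix: Replace '=' with LIKE so 'C%' is treated as a pattern

Corrected query:
SELECT id, name FROM students WHERE name LIKE 'C%'

Result:
id | name 
---+------
4  | Carol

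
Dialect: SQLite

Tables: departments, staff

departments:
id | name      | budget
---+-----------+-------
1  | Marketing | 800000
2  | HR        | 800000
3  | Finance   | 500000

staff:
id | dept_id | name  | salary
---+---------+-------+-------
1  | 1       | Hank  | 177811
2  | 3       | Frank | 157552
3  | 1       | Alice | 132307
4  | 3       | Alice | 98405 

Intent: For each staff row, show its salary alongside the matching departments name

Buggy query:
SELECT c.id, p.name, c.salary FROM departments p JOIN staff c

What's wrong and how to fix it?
Bug: JOIN with no ON clause produces a cartesian product; every staff row pairs with every departments row

Fix: Add ON c.dept_id = p.id to the JOIN

Corrected query:
SELECT c.id, p.name, c.salary FROM departments p JOIN staff c ON c.dept_id = p.id

Result:
id | name      | salary
---+-----------+-------
1  | Marketing | 177811
2  | Finance   | 157552
3  | Marketing | 132307
4  | Finance   | 98405 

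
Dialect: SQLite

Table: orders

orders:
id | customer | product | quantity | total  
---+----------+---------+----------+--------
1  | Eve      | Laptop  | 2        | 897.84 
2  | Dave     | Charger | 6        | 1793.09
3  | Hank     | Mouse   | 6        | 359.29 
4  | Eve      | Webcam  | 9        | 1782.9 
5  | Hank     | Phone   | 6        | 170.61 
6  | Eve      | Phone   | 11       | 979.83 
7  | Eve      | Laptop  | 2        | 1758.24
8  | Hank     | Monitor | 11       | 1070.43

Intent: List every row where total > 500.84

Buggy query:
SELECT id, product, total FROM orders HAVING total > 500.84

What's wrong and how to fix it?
Bug: This is a non-aggregate query (no GROUP BY, no aggregates), so in SQLite the HAVING clause is invalid here; a row-level condition belongs in WHERE

Fix: Replace HAVING with WHERE since the condition applies to individual rows

Corrected query:
SELECT id, product, total FROM orders WHERE total > 500.84

Result:
id | product | total  
---+---------+--------
1  | Laptop  | 897.84 
2  | Charger | 1793.09
4  | Webcam  | 1782.9 
6  | Phone   | 979.83 
7  | Laptop  | 1758.24
8  | Monitor | 1070.43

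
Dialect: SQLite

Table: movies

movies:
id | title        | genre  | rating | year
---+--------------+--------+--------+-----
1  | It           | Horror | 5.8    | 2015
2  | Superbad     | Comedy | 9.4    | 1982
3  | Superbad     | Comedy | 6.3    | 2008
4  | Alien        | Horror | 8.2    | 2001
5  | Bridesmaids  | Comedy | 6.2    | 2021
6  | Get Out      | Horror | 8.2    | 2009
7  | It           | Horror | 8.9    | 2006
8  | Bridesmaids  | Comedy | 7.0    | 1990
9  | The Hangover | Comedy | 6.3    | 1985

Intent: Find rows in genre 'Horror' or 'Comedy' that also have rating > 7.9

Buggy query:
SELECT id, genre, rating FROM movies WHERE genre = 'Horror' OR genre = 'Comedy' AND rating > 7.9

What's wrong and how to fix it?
Bug: AND binds tighter than OR, so this parses as genre = 'Horror' OR (genre = 'Comedy' AND rating > 7.9)

Fix: Add parentheses around the OR so the AND applies to both alternatives

Corrected query:
SELECT id, genre, rating FROM movies WHERE (genre = 'Horror' OR genre = 'Comedy') AND rating > 7.9

Result:
id | genre  | rating
---+--------+-------
2  | Comedy | 9.4   
4  | Horror | 8.2   
6  | Horror | 8.2   
7  | Horror | 8.9   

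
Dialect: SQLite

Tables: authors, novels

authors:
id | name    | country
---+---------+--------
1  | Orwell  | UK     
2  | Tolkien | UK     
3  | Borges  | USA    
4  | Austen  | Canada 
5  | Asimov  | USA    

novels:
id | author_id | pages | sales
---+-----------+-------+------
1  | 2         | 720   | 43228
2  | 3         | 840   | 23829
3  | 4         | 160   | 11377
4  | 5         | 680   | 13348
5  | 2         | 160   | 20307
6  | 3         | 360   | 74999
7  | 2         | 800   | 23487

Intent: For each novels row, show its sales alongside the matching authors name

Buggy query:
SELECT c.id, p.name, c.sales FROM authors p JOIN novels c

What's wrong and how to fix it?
Bug: JOIN with no ON clause produces a cartesian product; every novels row pairs with every authors row

Fix: Specify the join condition linking the foreign key to the parent id

Corrected query:
SELECT c.id, p.name, c.sales FROM authors p JOIN novels c ON c.author_id = p.id

Result:
id | name    | sales
---+---------+------
1  | Tolkien | 43228
2  | Borges  | 23829
3  | Austen  | 11377
4  | Asimov  | 13348
5  | Tolkien | 20307
6  | Borges  | 74999
7  | Tolkien | 23487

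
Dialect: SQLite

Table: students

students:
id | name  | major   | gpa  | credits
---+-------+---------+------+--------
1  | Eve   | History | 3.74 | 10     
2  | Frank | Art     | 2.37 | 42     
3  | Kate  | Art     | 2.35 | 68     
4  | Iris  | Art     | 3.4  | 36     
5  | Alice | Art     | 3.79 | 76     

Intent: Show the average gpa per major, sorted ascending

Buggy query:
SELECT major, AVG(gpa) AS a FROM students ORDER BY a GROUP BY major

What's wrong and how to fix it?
Bug: GROUP BY must precede ORDER BY

Fix: Reorder: SELECT … FROM … GROUP BY … ORDER BY …

Corrected query:
SELECT major, AVG(gpa) AS a FROM students GROUP BY major ORDER BY a

Result:
major   | a     
--------+-------
Art     | 2.9775
History | 3.74  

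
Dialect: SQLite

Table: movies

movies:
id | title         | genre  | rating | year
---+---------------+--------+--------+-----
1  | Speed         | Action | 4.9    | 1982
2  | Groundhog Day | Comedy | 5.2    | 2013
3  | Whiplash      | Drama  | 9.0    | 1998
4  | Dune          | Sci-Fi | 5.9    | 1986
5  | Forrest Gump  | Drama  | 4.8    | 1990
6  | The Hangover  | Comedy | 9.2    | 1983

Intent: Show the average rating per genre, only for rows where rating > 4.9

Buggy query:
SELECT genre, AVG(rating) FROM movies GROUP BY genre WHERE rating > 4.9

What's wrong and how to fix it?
Bug: WHERE cannot follow GROUP BY

Fix: Place WHERE between FROM and GROUP BY

Corrected query:
SELECT genre, AVG(rating) FROM movies WHERE rating > 4.9 GROUP BY genre

Result:
genre  | AVG(rating)
-------+------------
Comedy | 7.2        
Drama  | 9          
Sci-Fi | 5.9        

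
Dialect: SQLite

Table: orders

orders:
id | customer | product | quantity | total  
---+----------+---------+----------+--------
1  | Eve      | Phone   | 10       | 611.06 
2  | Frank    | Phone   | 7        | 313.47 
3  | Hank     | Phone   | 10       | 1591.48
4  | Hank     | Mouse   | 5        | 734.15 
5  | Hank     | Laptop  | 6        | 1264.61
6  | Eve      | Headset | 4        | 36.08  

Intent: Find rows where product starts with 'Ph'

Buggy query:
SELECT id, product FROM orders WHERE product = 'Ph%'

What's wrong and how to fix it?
Bug: '=' compares the literal string including the % character; pattern matching needs LIKE

Fix: Replace '=' with LIKE so 'Ph%' is treated as a pattern

Corrected query:
SELECT id, product FROM orders WHERE product LIKE 'Ph%'

Result:
id | product
---+--------
1  | Phone  
2  | Phone  
3  | Phone  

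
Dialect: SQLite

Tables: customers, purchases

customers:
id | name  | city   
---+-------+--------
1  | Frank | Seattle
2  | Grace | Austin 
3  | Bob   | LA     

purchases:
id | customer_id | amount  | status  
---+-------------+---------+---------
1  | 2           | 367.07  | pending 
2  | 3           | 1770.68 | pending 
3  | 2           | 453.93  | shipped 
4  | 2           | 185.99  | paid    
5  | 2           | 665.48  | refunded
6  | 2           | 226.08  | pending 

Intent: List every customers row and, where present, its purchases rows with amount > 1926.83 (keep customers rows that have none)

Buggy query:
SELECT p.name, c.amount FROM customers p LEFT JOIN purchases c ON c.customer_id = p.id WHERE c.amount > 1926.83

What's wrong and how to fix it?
Bug: Filtering c.amount in WHERE discards the NULL rows produced by LEFT JOIN, turning it into an inner join

Fix: Move the right-table condition into the ON clause so unmatched parents are kept

Corrected query:
SELECT p.name, c.amount FROM customers p LEFT JOIN purchases c ON c.customer_id = p.id AND c.amount > 1926.83

Result:
name  | amount
------+-------
Frank | NULL  
Grace | NULL  
Bob   | NULL  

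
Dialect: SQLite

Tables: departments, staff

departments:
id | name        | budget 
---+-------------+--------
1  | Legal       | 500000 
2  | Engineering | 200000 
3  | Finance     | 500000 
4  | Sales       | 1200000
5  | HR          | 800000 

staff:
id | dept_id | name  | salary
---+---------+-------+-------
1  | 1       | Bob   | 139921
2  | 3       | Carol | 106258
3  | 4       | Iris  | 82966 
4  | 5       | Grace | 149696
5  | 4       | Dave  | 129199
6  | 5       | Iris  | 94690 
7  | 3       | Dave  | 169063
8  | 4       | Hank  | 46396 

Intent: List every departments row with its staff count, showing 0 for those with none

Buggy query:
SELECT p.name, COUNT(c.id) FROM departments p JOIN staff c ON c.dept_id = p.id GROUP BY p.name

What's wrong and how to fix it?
Bug: An inner join excludes parents with zero children

Fix: Switch to LEFT JOIN to retain unmatched parent rows

Corrected query:
SELECT p.name, COUNT(c.id) FROM departments p LEFT JOIN staff c ON c.dept_id = p.id GROUP BY p.name

Result:
name        | COUNT(c.id)
------------+------------
Engineering | 0          
Finance     | 2          
HR          | 2          
Legal       | 1          
Sales       | 3          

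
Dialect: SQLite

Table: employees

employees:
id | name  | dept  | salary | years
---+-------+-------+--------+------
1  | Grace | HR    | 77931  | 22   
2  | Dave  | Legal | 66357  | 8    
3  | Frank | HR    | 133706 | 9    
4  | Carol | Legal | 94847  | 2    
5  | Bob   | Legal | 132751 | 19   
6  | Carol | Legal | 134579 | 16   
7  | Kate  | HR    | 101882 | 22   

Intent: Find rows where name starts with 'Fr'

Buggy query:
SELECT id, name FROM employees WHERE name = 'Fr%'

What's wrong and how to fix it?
Bug: '=' compares the literal string including the % character; pattern matching needs LIKE

Fix: Replace '=' with LIKE so 'Fr%' is treated as a pattern

Corrected query:
SELECT id, name FROM employees WHERE name LIKE 'Fr%'

Result:
id | name 
---+------
3  | Frank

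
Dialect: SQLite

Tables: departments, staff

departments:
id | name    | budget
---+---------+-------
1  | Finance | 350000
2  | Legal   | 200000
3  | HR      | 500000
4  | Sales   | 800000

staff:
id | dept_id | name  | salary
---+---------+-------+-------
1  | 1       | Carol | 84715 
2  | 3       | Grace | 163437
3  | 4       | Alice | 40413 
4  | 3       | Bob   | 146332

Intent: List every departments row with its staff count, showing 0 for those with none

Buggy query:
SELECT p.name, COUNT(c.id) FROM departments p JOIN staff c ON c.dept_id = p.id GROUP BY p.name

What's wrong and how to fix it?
Bug: INNER JOIN drops departments rows that have no matching staff rows

Fix: Switch to LEFT JOIN to retain unmatched parent rows

Corrected query:
SELECT p.name, COUNT(c.id) FROM departments p LEFT JOIN staff c ON c.dept_id = p.id GROUP BY p.name

Result:
name    | COUNT(c.id)
--------+------------
Finance | 1          
HR      | 2          
Legal   | 0          
Sales   | 1          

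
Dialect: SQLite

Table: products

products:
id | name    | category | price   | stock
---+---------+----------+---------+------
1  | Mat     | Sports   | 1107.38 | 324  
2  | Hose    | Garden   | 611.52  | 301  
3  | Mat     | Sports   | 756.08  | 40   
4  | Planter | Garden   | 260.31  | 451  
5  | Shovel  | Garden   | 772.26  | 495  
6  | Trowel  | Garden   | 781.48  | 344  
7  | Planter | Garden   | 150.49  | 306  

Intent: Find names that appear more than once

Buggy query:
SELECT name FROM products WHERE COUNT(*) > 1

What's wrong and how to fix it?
Bug: WHERE can't reference COUNT(*); aggregates are computed after WHERE

Fix: GROUP BY name, then filter groups with HAVING COUNT(*) > 1

Corrected query:
SELECT name FROM products GROUP BY name HAVING COUNT(*) > 1

Result:
name   
-------
Mat    
Planter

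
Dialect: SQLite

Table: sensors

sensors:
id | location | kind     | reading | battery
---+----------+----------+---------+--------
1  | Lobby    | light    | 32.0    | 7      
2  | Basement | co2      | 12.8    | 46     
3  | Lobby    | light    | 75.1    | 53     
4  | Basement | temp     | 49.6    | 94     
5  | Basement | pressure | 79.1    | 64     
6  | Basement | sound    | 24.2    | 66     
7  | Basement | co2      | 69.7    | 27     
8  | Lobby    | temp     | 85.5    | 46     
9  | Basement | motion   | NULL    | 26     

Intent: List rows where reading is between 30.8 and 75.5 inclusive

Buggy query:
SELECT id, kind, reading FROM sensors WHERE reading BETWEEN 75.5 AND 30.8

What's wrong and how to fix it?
Bug: BETWEEN expects the lower bound first; with 75.5 AND 30.8 the range is empty

Fix: Swap the bounds so the smaller value comes first

Corrected query:
SELECT id, kind, reading FROM sensors WHERE reading BETWEEN 30.8 AND 75.5

Result:
id | kind  | reading
---+-------+--------
1  | light | 32     
3  | light | 75.1   
4  | temp  | 49.6   
7  | co2   | 69.7   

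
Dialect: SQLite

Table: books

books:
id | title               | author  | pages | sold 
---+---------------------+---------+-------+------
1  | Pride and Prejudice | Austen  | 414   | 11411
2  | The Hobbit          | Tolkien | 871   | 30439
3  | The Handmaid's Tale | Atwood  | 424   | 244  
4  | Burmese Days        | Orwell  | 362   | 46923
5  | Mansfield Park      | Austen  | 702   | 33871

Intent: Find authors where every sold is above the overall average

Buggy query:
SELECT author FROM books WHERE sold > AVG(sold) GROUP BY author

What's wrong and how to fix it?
Bug: WHERE evaluates per row before aggregation, so AVG() is unavailable

Fix: Compute the overall average in a scalar subquery and compare each group's MIN against it in HAVING

Corrected query:
SELECT author FROM books GROUP BY author HAVING MIN(sold) > (SELECT AVG(sold) FROM books)

Result:
author 
-------
Orwell 
Tolkien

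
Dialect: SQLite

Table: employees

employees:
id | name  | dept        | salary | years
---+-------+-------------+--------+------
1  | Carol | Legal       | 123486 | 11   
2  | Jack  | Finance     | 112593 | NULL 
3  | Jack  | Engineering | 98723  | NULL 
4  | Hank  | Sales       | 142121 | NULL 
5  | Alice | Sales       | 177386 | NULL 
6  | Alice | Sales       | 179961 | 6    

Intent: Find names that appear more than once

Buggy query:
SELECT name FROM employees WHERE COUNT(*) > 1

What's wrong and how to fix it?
Bug: WHERE can't reference COUNT(*); aggregates are computed after WHERE

Fix: Group first, then use HAVING for the count condition

Corrected query:
SELECT name FROM employees GROUP BY name HAVING COUNT(*) > 1

Result:
name 
-----
Alice
Jack 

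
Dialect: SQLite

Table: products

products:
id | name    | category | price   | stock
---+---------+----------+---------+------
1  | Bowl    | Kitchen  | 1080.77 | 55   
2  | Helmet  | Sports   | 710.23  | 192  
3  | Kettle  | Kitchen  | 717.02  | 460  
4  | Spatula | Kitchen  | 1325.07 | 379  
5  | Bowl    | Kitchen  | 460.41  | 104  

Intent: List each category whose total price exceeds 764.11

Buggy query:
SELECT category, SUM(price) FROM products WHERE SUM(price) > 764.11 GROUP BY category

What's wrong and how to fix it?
Bug: Aggregate functions cannot appear in a WHERE clause

Fix: Use HAVING (which filters groups after aggregation) instead of WHERE

Corrected query:
SELECT category, SUM(price) FROM products GROUP BY category HAVING SUM(price) > 764.11

Result:
category | SUM(price)
---------+-----------
Kitchen  | 3583.27   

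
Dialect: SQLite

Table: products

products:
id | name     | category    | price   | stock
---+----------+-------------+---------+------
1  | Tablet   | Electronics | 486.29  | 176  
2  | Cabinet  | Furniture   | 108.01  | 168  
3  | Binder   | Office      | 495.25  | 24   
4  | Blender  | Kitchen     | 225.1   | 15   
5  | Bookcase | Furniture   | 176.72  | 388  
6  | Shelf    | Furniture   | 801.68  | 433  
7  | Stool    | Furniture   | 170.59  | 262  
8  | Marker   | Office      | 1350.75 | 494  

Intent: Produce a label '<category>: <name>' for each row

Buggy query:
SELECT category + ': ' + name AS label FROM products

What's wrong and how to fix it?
Bug: '+' is numeric addition; on text columns SQLite converts them to 0 instead of concatenating

Fix: Use the || operator for string concatenation

Corrected query:
SELECT category || ': ' || name AS label FROM products

Result:
label              
-------------------
Electronics: Tablet
Furniture: Cabinet 
Office: Binder     
Kitchen: Blender   
Furniture: Bookcase
Furniture: Shelf   
Furniture: Stool   
Office: Marker     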